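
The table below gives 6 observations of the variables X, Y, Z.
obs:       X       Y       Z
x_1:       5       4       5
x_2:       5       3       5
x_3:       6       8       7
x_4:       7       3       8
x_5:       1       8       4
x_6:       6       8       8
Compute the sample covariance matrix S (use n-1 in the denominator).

Step 1 — column means:
  mean(X) = (5 + 5 + 6 + 7 + 1 + 6) / 6 = 30/6 = 5
  mean(Y) = (4 + 3 + 8 + 3 + 8 + 8) / 6 = 34/6 = 5.6667
  mean(Z) = (5 + 5 + 7 + 8 + 4 + 8) / 6 = 37/6 = 6.1667

Step 2 — sample covariance S[i,j] = (1/(n-1)) · Σ_k (x_{k,i} - mean_i) · (x_{k,j} - mean_j), with n-1 = 5.
  S[X,X] = ((0)·(0) + (0)·(0) + (1)·(1) + (2)·(2) + (-4)·(-4) + (1)·(1)) / 5 = 22/5 = 4.4
  S[X,Y] = ((0)·(-1.6667) + (0)·(-2.6667) + (1)·(2.3333) + (2)·(-2.6667) + (-4)·(2.3333) + (1)·(2.3333)) / 5 = -10/5 = -2
  S[X,Z] = ((0)·(-1.1667) + (0)·(-1.1667) + (1)·(0.8333) + (2)·(1.8333) + (-4)·(-2.1667) + (1)·(1.8333)) / 5 = 15/5 = 3
  S[Y,Y] = ((-1.6667)·(-1.6667) + (-2.6667)·(-2.6667) + (2.3333)·(2.3333) + (-2.6667)·(-2.6667) + (2.3333)·(2.3333) + (2.3333)·(2.3333)) / 5 = 33.3333/5 = 6.6667
  S[Y,Z] = ((-1.6667)·(-1.1667) + (-2.6667)·(-1.1667) + (2.3333)·(0.8333) + (-2.6667)·(1.8333) + (2.3333)·(-2.1667) + (2.3333)·(1.8333)) / 5 = 1.3333/5 = 0.2667
  S[Z,Z] = ((-1.1667)·(-1.1667) + (-1.1667)·(-1.1667) + (0.8333)·(0.8333) + (1.8333)·(1.8333) + (-2.1667)·(-2.1667) + (1.8333)·(1.8333)) / 5 = 14.8333/5 = 2.9667

S is symmetric (S[j,i] = S[i,j]). Assembling:

S = [[4.4, -2, 3],
 [-2, 6.6667, 0.2667],
 [3, 0.2667, 2.9667]]


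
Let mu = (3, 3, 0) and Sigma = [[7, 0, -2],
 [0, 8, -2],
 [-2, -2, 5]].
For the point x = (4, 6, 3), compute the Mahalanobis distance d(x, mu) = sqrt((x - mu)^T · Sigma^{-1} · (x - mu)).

Step 1 — centre the observation: (x - mu) = (1, 3, 3).

Step 2 — invert Sigma (cofactor / det for 3×3, or solve directly):
  Sigma^{-1} = [[0.1636, 0.0182, 0.0727],
 [0.0182, 0.1409, 0.0636],
 [0.0727, 0.0636, 0.2545]].

Step 3 — form the quadratic (x - mu)^T · Sigma^{-1} · (x - mu):
  Sigma^{-1} · (x - mu) = (0.4364, 0.6318, 1.0273).
  (x - mu)^T · [Sigma^{-1} · (x - mu)] = (1)·(0.4364) + (3)·(0.6318) + (3)·(1.0273) = 5.4136.

Step 4 — take square root: d = √(5.4136) ≈ 2.3267.

d(x, mu) = √(5.4136) ≈ 2.3267


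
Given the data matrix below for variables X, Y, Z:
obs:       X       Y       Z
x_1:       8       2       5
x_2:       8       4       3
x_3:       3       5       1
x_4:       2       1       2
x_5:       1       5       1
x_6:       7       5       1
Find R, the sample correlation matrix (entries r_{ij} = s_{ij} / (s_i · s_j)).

Step 1 — column means:
  mean(X) = (8 + 8 + 3 + 2 + 1 + 7) / 6 = 29/6 = 4.8333
  mean(Y) = (2 + 4 + 5 + 1 + 5 + 5) / 6 = 22/6 = 3.6667
  mean(Z) = (5 + 3 + 1 + 2 + 1 + 1) / 6 = 13/6 = 2.1667

Step 2 — sample variances and covariances s[i,j] = (1/(n-1)) · Σ_k (x_{k,i} - mean_i) · (x_{k,j} - mean_j), with n-1 = 5:
  s[X,X] = ((3.1667)·(3.1667) + (3.1667)·(3.1667) + (-1.8333)·(-1.8333) + (-2.8333)·(-2.8333) + (-3.8333)·(-3.8333) + (2.1667)·(2.1667)) / 5 = 50.8333/5 = 10.1667
  s[X,Y] = ((3.1667)·(-1.6667) + (3.1667)·(0.3333) + (-1.8333)·(1.3333) + (-2.8333)·(-2.6667) + (-3.8333)·(1.3333) + (2.1667)·(1.3333)) / 5 = -1.3333/5 = -0.2667
  s[X,Z] = ((3.1667)·(2.8333) + (3.1667)·(0.8333) + (-1.8333)·(-1.1667) + (-2.8333)·(-0.1667) + (-3.8333)·(-1.1667) + (2.1667)·(-1.1667)) / 5 = 16.1667/5 = 3.2333
  s[Y,Y] = ((-1.6667)·(-1.6667) + (0.3333)·(0.3333) + (1.3333)·(1.3333) + (-2.6667)·(-2.6667) + (1.3333)·(1.3333) + (1.3333)·(1.3333)) / 5 = 15.3333/5 = 3.0667
  s[Y,Z] = ((-1.6667)·(2.8333) + (0.3333)·(0.8333) + (1.3333)·(-1.1667) + (-2.6667)·(-0.1667) + (1.3333)·(-1.1667) + (1.3333)·(-1.1667)) / 5 = -8.6667/5 = -1.7333
  s[Z,Z] = ((2.8333)·(2.8333) + (0.8333)·(0.8333) + (-1.1667)·(-1.1667) + (-0.1667)·(-0.1667) + (-1.1667)·(-1.1667) + (-1.1667)·(-1.1667)) / 5 = 12.8333/5 = 2.5667
  Sample standard deviations s_i = √(s[i,i]):
  s(X) = √(10.1667) = 3.1885
  s(Y) = √(3.0667) = 1.7512
  s(Z) = √(2.5667) = 1.6021

Step 3 — r_{ij} = s_{ij} / (s_i · s_j):
  r[X,X] = 1 (diagonal).
  r[X,Y] = -0.2667 / (3.1885 · 1.7512) = -0.2667 / 5.5837 = -0.0478
  r[X,Z] = 3.2333 / (3.1885 · 1.6021) = 3.2333 / 5.1083 = 0.633
  r[Y,Y] = 1 (diagonal).
  r[Y,Z] = -1.7333 / (1.7512 · 1.6021) = -1.7333 / 2.8056 = -0.6178
  r[Z,Z] = 1 (diagonal).

R is symmetric with unit diagonal. Assembling:

R = [[1, -0.0478, 0.633],
 [-0.0478, 1, -0.6178],
 [0.633, -0.6178, 1]]


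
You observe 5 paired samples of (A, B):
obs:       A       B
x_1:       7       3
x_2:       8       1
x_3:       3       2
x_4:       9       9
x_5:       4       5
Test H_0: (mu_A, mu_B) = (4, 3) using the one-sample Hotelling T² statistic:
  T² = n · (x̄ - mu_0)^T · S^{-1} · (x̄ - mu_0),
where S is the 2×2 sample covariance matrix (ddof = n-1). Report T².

Step 1 — sample mean vector:
  mean(A) = (7 + 8 + 3 + 9 + 4) / 5 = 31/5 = 6.2
  mean(B) = (3 + 1 + 2 + 9 + 5) / 5 = 20/5 = 4
  x̄ = (6.2, 4),  deviation x̄ - mu_0 = (6.2, 4) - (4, 3) = (2.2, 1).

Step 2 — sample covariance matrix, S[i,j] = (1/(n-1)) · Σ_k (x_{k,i} - mean_i) · (x_{k,j} - mean_j), divisor n-1 = 4:
  S[A,A] = ((0.8)·(0.8) + (1.8)·(1.8) + (-3.2)·(-3.2) + (2.8)·(2.8) + (-2.2)·(-2.2)) / 4 = 26.8/4 = 6.7
  S[A,B] = ((0.8)·(-1) + (1.8)·(-3) + (-3.2)·(-2) + (2.8)·(5) + (-2.2)·(1)) / 4 = 12/4 = 3
  S[B,B] = ((-1)·(-1) + (-3)·(-3) + (-2)·(-2) + (5)·(5) + (1)·(1)) / 4 = 40/4 = 10
  S = [[6.7, 3],
 [3, 10]].

Step 3 — invert S. det(S) = 6.7·10 - (3)² = 58.
  S^{-1} = (1/det) · [[d, -b], [-b, a]] = [[0.1724, -0.0517],
 [-0.0517, 0.1155]].

Step 4 — quadratic form (x̄ - mu_0)^T · S^{-1} · (x̄ - mu_0):
  S^{-1} · (x̄ - mu_0) = (0.3276, 0.0017),
  (x̄ - mu_0)^T · [...] = (2.2)·(0.3276) + (1)·(0.0017) = 0.7224.

Step 5 — scale by n: T² = 5 · 0.7224 = 3.6121.

T² ≈ 3.6121


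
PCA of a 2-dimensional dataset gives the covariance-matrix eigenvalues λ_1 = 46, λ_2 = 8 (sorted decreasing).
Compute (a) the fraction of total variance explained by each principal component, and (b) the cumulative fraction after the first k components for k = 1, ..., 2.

Step 1 — total variance = trace(Sigma) = Σ λ_i = 46 + 8 = 54.

Step 2 — fraction explained by component i = λ_i / Σ λ:
  PC1: 46/54 = 0.8519
  PC2: 8/54 = 0.1481

Step 3 — cumulative fraction after k components = (λ_1 + ... + λ_k) / Σ λ:
  k = 1: 46/54 = 0.8519
  k = 2: (46 + 8)/54 = 54/54 = 1

Summary (fraction, with percent):

explained: PC1 0.8519 (85.19%), PC2 0.1481 (14.81%);  cumulative: 0.8519, 1


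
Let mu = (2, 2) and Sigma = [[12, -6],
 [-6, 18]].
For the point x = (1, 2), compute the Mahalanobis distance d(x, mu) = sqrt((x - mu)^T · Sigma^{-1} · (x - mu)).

Step 1 — centre the observation: (x - mu) = (-1, 0).

Step 2 — invert Sigma. det(Sigma) = 12·18 - (-6)² = 180.
  Sigma^{-1} = (1/det) · [[d, -b], [-b, a]] = [[0.1, 0.0333],
 [0.0333, 0.0667]].

Step 3 — form the quadratic (x - mu)^T · Sigma^{-1} · (x - mu):
  Sigma^{-1} · (x - mu) = (-0.1, -0.0333).
  (x - mu)^T · [Sigma^{-1} · (x - mu)] = (-1)·(-0.1) + (0)·(-0.0333) = 0.1.

Step 4 — take square root: d = √(0.1) ≈ 0.3162.

d(x, mu) = √(0.1) ≈ 0.3162


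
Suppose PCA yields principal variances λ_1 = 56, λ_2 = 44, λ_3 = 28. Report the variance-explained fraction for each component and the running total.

Step 1 — total variance = trace(Sigma) = Σ λ_i = 56 + 44 + 28 = 128.

Step 2 — fraction explained by component i = λ_i / Σ λ:
  PC1: 56/128 = 0.4375
  PC2: 44/128 = 0.3438
  PC3: 28/128 = 0.2188

Step 3 — cumulative fraction after k components = (λ_1 + ... + λ_k) / Σ λ:
  k = 1: 56/128 = 0.4375
  k = 2: (56 + 44)/128 = 100/128 = 0.7812
  k = 3: (56 + 44 + 28)/128 = 128/128 = 1

Summary (fraction, with percent):

explained: PC1 0.4375 (43.75%), PC2 0.3438 (34.38%), PC3 0.2188 (21.88%);  cumulative: 0.4375, 0.7812, 1


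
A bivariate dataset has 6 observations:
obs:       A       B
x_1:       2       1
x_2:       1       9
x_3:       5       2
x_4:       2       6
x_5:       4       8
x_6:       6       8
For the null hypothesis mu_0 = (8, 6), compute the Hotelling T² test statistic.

Step 1 — sample mean vector:
  mean(A) = (2 + 1 + 5 + 2 + 4 + 6) / 6 = 20/6 = 3.3333
  mean(B) = (1 + 9 + 2 + 6 + 8 + 8) / 6 = 34/6 = 5.6667
  x̄ = (3.3333, 5.6667),  deviation x̄ - mu_0 = (3.3333, 5.6667) - (8, 6) = (-4.6667, -0.3333).

Step 2 — sample covariance matrix, S[i,j] = (1/(n-1)) · Σ_k (x_{k,i} - mean_i) · (x_{k,j} - mean_j), divisor n-1 = 5:
  S[A,A] = ((-1.3333)·(-1.3333) + (-2.3333)·(-2.3333) + (1.6667)·(1.6667) + (-1.3333)·(-1.3333) + (0.6667)·(0.6667) + (2.6667)·(2.6667)) / 5 = 19.3333/5 = 3.8667
  S[A,B] = ((-1.3333)·(-4.6667) + (-2.3333)·(3.3333) + (1.6667)·(-3.6667) + (-1.3333)·(0.3333) + (0.6667)·(2.3333) + (2.6667)·(2.3333)) / 5 = -0.3333/5 = -0.0667
  S[B,B] = ((-4.6667)·(-4.6667) + (3.3333)·(3.3333) + (-3.6667)·(-3.6667) + (0.3333)·(0.3333) + (2.3333)·(2.3333) + (2.3333)·(2.3333)) / 5 = 57.3333/5 = 11.4667
  S = [[3.8667, -0.0667],
 [-0.0667, 11.4667]].

Step 3 — invert S. det(S) = 3.8667·11.4667 - (-0.0667)² = 44.3333.
  S^{-1} = (1/det) · [[d, -b], [-b, a]] = [[0.2586, 0.0015],
 [0.0015, 0.0872]].

Step 4 — quadratic form (x̄ - mu_0)^T · S^{-1} · (x̄ - mu_0):
  S^{-1} · (x̄ - mu_0) = (-1.2075, -0.0361),
  (x̄ - mu_0)^T · [...] = (-4.6667)·(-1.2075) + (-0.3333)·(-0.0361) = 5.6471.

Step 5 — scale by n: T² = 6 · 5.6471 = 33.8827.

T² ≈ 33.8827


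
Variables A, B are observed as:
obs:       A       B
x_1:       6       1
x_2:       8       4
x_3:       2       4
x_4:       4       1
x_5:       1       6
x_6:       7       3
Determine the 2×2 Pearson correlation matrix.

Step 1 — column means:
  mean(A) = (6 + 8 + 2 + 4 + 1 + 7) / 6 = 28/6 = 4.6667
  mean(B) = (1 + 4 + 4 + 1 + 6 + 3) / 6 = 19/6 = 3.1667

Step 2 — sample variances and covariances s[i,j] = (1/(n-1)) · Σ_k (x_{k,i} - mean_i) · (x_{k,j} - mean_j), with n-1 = 5:
  s[A,A] = ((1.3333)·(1.3333) + (3.3333)·(3.3333) + (-2.6667)·(-2.6667) + (-0.6667)·(-0.6667) + (-3.6667)·(-3.6667) + (2.3333)·(2.3333)) / 5 = 39.3333/5 = 7.8667
  s[A,B] = ((1.3333)·(-2.1667) + (3.3333)·(0.8333) + (-2.6667)·(0.8333) + (-0.6667)·(-2.1667) + (-3.6667)·(2.8333) + (2.3333)·(-0.1667)) / 5 = -11.6667/5 = -2.3333
  s[B,B] = ((-2.1667)·(-2.1667) + (0.8333)·(0.8333) + (0.8333)·(0.8333) + (-2.1667)·(-2.1667) + (2.8333)·(2.8333) + (-0.1667)·(-0.1667)) / 5 = 18.8333/5 = 3.7667
  Sample standard deviations s_i = √(s[i,i]):
  s(A) = √(7.8667) = 2.8048
  s(B) = √(3.7667) = 1.9408

Step 3 — r_{ij} = s_{ij} / (s_i · s_j):
  r[A,A] = 1 (diagonal).
  r[A,B] = -2.3333 / (2.8048 · 1.9408) = -2.3333 / 5.4434 = -0.4286
  r[B,B] = 1 (diagonal).

R is symmetric with unit diagonal. Assembling:

R = [[1, -0.4286],
 [-0.4286, 1]]


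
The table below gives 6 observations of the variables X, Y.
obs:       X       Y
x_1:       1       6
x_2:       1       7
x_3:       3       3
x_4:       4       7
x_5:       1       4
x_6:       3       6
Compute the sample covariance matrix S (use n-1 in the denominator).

Step 1 — column means:
  mean(X) = (1 + 1 + 3 + 4 + 1 + 3) / 6 = 13/6 = 2.1667
  mean(Y) = (6 + 7 + 3 + 7 + 4 + 6) / 6 = 33/6 = 5.5

Step 2 — sample covariance S[i,j] = (1/(n-1)) · Σ_k (x_{k,i} - mean_i) · (x_{k,j} - mean_j), with n-1 = 5.
  S[X,X] = ((-1.1667)·(-1.1667) + (-1.1667)·(-1.1667) + (0.8333)·(0.8333) + (1.8333)·(1.8333) + (-1.1667)·(-1.1667) + (0.8333)·(0.8333)) / 5 = 8.8333/5 = 1.7667
  S[X,Y] = ((-1.1667)·(0.5) + (-1.1667)·(1.5) + (0.8333)·(-2.5) + (1.8333)·(1.5) + (-1.1667)·(-1.5) + (0.8333)·(0.5)) / 5 = 0.5/5 = 0.1
  S[Y,Y] = ((0.5)·(0.5) + (1.5)·(1.5) + (-2.5)·(-2.5) + (1.5)·(1.5) + (-1.5)·(-1.5) + (0.5)·(0.5)) / 5 = 13.5/5 = 2.7

S is symmetric (S[j,i] = S[i,j]). Assembling:

S = [[1.7667, 0.1],
 [0.1, 2.7]]


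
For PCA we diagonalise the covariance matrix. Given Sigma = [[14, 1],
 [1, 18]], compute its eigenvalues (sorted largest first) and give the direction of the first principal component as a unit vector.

Step 1 — characteristic polynomial of 2×2 Sigma:
  det(Sigma - λI) = λ² - trace · λ + det = 0.
  trace = 14 + 18 = 32, det = 14·18 - (1)² = 251.
Step 2 — discriminant:
  Δ = trace² - 4·det = 1024 - 1004 = 20.
Step 3 — eigenvalues:
  λ = (trace ± √Δ)/2 = (32 ± 4.4721)/2,
  λ_1 = 18.2361,  λ_2 = 13.7639.

Step 4 — unit eigenvector for λ_1: solve (Sigma - λ_1 I)v = 0. First row:
  (14 - 18.2361)·v_x + (1)·v_y = 0, i.e. (-4.2361)·v_x + (1)·v_y = 0,
  so v ∝ (b, λ_1 - a) = (1, 4.2361) = u.
  ||u|| = √((1)² + (4.2361)²) = √(18.9443) ≈ 4.3525,
  v_1 = u/||u|| ≈ (0.2298, 0.9732) (||v_1|| = 1).

λ_1 = 18.2361,  λ_2 = 13.7639;  v_1 ≈ (0.2298, 0.9732)


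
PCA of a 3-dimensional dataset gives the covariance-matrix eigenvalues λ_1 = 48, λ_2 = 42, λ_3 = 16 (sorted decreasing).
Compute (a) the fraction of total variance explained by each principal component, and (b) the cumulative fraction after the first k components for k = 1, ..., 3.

Step 1 — total variance = trace(Sigma) = Σ λ_i = 48 + 42 + 16 = 106.

Step 2 — fraction explained by component i = λ_i / Σ λ:
  PC1: 48/106 = 0.4528
  PC2: 42/106 = 0.3962
  PC3: 16/106 = 0.1509

Step 3 — cumulative fraction after k components = (λ_1 + ... + λ_k) / Σ λ:
  k = 1: 48/106 = 0.4528
  k = 2: (48 + 42)/106 = 90/106 = 0.8491
  k = 3: (48 + 42 + 16)/106 = 106/106 = 1

Summary (fraction, with percent):

explained: PC1 0.4528 (45.28%), PC2 0.3962 (39.62%), PC3 0.1509 (15.09%);  cumulative: 0.4528, 0.8491, 1


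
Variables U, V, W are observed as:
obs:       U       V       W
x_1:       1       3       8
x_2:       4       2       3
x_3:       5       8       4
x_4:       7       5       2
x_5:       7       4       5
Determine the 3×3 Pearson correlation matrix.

Step 1 — column means:
  mean(U) = (1 + 4 + 5 + 7 + 7) / 5 = 24/5 = 4.8
  mean(V) = (3 + 2 + 8 + 5 + 4) / 5 = 22/5 = 4.4
  mean(W) = (8 + 3 + 4 + 2 + 5) / 5 = 22/5 = 4.4

Step 2 — sample variances and covariances s[i,j] = (1/(n-1)) · Σ_k (x_{k,i} - mean_i) · (x_{k,j} - mean_j), with n-1 = 4:
  s[U,U] = ((-3.8)·(-3.8) + (-0.8)·(-0.8) + (0.2)·(0.2) + (2.2)·(2.2) + (2.2)·(2.2)) / 4 = 24.8/4 = 6.2
  s[U,V] = ((-3.8)·(-1.4) + (-0.8)·(-2.4) + (0.2)·(3.6) + (2.2)·(0.6) + (2.2)·(-0.4)) / 4 = 8.4/4 = 2.1
  s[U,W] = ((-3.8)·(3.6) + (-0.8)·(-1.4) + (0.2)·(-0.4) + (2.2)·(-2.4) + (2.2)·(0.6)) / 4 = -16.6/4 = -4.15
  s[V,V] = ((-1.4)·(-1.4) + (-2.4)·(-2.4) + (3.6)·(3.6) + (0.6)·(0.6) + (-0.4)·(-0.4)) / 4 = 21.2/4 = 5.3
  s[V,W] = ((-1.4)·(3.6) + (-2.4)·(-1.4) + (3.6)·(-0.4) + (0.6)·(-2.4) + (-0.4)·(0.6)) / 4 = -4.8/4 = -1.2
  s[W,W] = ((3.6)·(3.6) + (-1.4)·(-1.4) + (-0.4)·(-0.4) + (-2.4)·(-2.4) + (0.6)·(0.6)) / 4 = 21.2/4 = 5.3
  Sample standard deviations s_i = √(s[i,i]):
  s(U) = √(6.2) = 2.49
  s(V) = √(5.3) = 2.3022
  s(W) = √(5.3) = 2.3022

Step 3 — r_{ij} = s_{ij} / (s_i · s_j):
  r[U,U] = 1 (diagonal).
  r[U,V] = 2.1 / (2.49 · 2.3022) = 2.1 / 5.7324 = 0.3663
  r[U,W] = -4.15 / (2.49 · 2.3022) = -4.15 / 5.7324 = -0.724
  r[V,V] = 1 (diagonal).
  r[V,W] = -1.2 / (2.3022 · 2.3022) = -1.2 / 5.3 = -0.2264
  r[W,W] = 1 (diagonal).

R is symmetric with unit diagonal. Assembling:

R = [[1, 0.3663, -0.724],
 [0.3663, 1, -0.2264],
 [-0.724, -0.2264, 1]]


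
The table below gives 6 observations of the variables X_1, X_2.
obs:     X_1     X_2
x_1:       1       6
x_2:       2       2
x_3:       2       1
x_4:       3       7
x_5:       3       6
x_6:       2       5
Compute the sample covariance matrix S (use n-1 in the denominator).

Step 1 — column means:
  mean(X_1) = (1 + 2 + 2 + 3 + 3 + 2) / 6 = 13/6 = 2.1667
  mean(X_2) = (6 + 2 + 1 + 7 + 6 + 5) / 6 = 27/6 = 4.5

Step 2 — sample covariance S[i,j] = (1/(n-1)) · Σ_k (x_{k,i} - mean_i) · (x_{k,j} - mean_j), with n-1 = 5.
  S[X_1,X_1] = ((-1.1667)·(-1.1667) + (-0.1667)·(-0.1667) + (-0.1667)·(-0.1667) + (0.8333)·(0.8333) + (0.8333)·(0.8333) + (-0.1667)·(-0.1667)) / 5 = 2.8333/5 = 0.5667
  S[X_1,X_2] = ((-1.1667)·(1.5) + (-0.1667)·(-2.5) + (-0.1667)·(-3.5) + (0.8333)·(2.5) + (0.8333)·(1.5) + (-0.1667)·(0.5)) / 5 = 2.5/5 = 0.5
  S[X_2,X_2] = ((1.5)·(1.5) + (-2.5)·(-2.5) + (-3.5)·(-3.5) + (2.5)·(2.5) + (1.5)·(1.5) + (0.5)·(0.5)) / 5 = 29.5/5 = 5.9

S is symmetric (S[j,i] = S[i,j]). Assembling:

S = [[0.5667, 0.5],
 [0.5, 5.9]]


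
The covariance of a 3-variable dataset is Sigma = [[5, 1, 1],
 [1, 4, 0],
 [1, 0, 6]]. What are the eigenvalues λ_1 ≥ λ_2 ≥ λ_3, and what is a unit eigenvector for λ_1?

Step 1 — characteristic polynomial p(λ) = det(λI - Sigma) = λ³ - tr·λ² + c_1·λ - det, where tr = trace, c_1 = sum of the principal 2×2 minors, det = det(Sigma):
  tr = 5 + 4 + 6 = 15,
  c_1 = (5·4 - (1)²) + (5·6 - (1)²) + (4·6 - (0)²) = 19 + 29 + 24 = 72,
  det = 5·(4·6 - (0)²) - (1)·((1)·6 - (0)·(1)) + (1)·((1)·(0) - 4·(1)) = 5·(24) - (1)·(6) + (1)·(-4) = 110.
  So p(λ) = λ³ - 15λ² + 72λ - 110.
Step 2 — look for an integer root (rational root theorem: any rational root is an integer divisor of 110). Testing λ = 5:
  p(5) = 125 - 375 + 360 - 110 = 0  ✓
  Dividing out (λ - 5): p(λ) = (λ - 5)(λ² - 10λ + 22).
Step 3 — remaining eigenvalues from the quadratic λ² - 10λ + 22 = 0:
  Δ = 10² - 4·22 = 100 - 88 = 12,  λ = (10 ± √12)/2 = (10 ± 3.4641)/2 ≈ 6.7321 or 3.2679.
  Sorted: λ_1 = 6.7321,  λ_2 = 5,  λ_3 = 3.2679  (check: sum = 15 = tr ✓).

Step 4 — unit eigenvector for λ_1 ≈ 6.7321: v spans the null space of (Sigma - λ_1 I), whose rows are
  r_1 = (-1.7321, 1, 1),  r_2 = (1, -2.7321, 0),  r_3 = (1, 0, -0.7321).
  v is orthogonal to every row, so take v ∝ r_1 × r_2 = ((1)·(0) - (1)·(-2.7321), (1)·(1) - (-1.7321)·(0), (-1.7321)·(-2.7321) - (1)·(1)) ≈ (2.7321, 1, 3.7321).
  Let u = (2.7321, 1, 3.7321).
  ||u|| = √((2.7321)² + (1)² + (3.7321)²) = √(22.3923) ≈ 4.7321,  v_1 = u/||u|| ≈ (0.5774, 0.2113, 0.7887) (||v_1|| = 1).

λ_1 = 6.7321,  λ_2 = 5,  λ_3 = 3.2679;  v_1 ≈ (0.5774, 0.2113, 0.7887)


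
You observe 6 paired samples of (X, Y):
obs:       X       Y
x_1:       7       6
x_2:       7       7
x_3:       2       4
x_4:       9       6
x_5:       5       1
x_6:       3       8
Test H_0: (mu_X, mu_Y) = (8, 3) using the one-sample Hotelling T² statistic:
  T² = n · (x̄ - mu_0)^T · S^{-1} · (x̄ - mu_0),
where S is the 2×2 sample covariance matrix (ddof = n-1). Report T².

Step 1 — sample mean vector:
  mean(X) = (7 + 7 + 2 + 9 + 5 + 3) / 6 = 33/6 = 5.5
  mean(Y) = (6 + 7 + 4 + 6 + 1 + 8) / 6 = 32/6 = 5.3333
  x̄ = (5.5, 5.3333),  deviation x̄ - mu_0 = (5.5, 5.3333) - (8, 3) = (-2.5, 2.3333).

Step 2 — sample covariance matrix, S[i,j] = (1/(n-1)) · Σ_k (x_{k,i} - mean_i) · (x_{k,j} - mean_j), divisor n-1 = 5:
  S[X,X] = ((1.5)·(1.5) + (1.5)·(1.5) + (-3.5)·(-3.5) + (3.5)·(3.5) + (-0.5)·(-0.5) + (-2.5)·(-2.5)) / 5 = 35.5/5 = 7.1
  S[X,Y] = ((1.5)·(0.6667) + (1.5)·(1.6667) + (-3.5)·(-1.3333) + (3.5)·(0.6667) + (-0.5)·(-4.3333) + (-2.5)·(2.6667)) / 5 = 6/5 = 1.2
  S[Y,Y] = ((0.6667)·(0.6667) + (1.6667)·(1.6667) + (-1.3333)·(-1.3333) + (0.6667)·(0.6667) + (-4.3333)·(-4.3333) + (2.6667)·(2.6667)) / 5 = 31.3333/5 = 6.2667
  S = [[7.1, 1.2],
 [1.2, 6.2667]].

Step 3 — invert S. det(S) = 7.1·6.2667 - (1.2)² = 43.0533.
  S^{-1} = (1/det) · [[d, -b], [-b, a]] = [[0.1456, -0.0279],
 [-0.0279, 0.1649]].

Step 4 — quadratic form (x̄ - mu_0)^T · S^{-1} · (x̄ - mu_0):
  S^{-1} · (x̄ - mu_0) = (-0.4289, 0.4545),
  (x̄ - mu_0)^T · [...] = (-2.5)·(-0.4289) + (2.3333)·(0.4545) = 2.1328.

Step 5 — scale by n: T² = 6 · 2.1328 = 12.7965.

T² ≈ 12.7965


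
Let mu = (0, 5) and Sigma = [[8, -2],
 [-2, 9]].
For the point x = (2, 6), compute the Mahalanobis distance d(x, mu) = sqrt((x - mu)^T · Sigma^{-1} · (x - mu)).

Step 1 — centre the observation: (x - mu) = (2, 1).

Step 2 — invert Sigma. det(Sigma) = 8·9 - (-2)² = 68.
  Sigma^{-1} = (1/det) · [[d, -b], [-b, a]] = [[0.1324, 0.0294],
 [0.0294, 0.1176]].

Step 3 — form the quadratic (x - mu)^T · Sigma^{-1} · (x - mu):
  Sigma^{-1} · (x - mu) = (0.2941, 0.1765).
  (x - mu)^T · [Sigma^{-1} · (x - mu)] = (2)·(0.2941) + (1)·(0.1765) = 0.7647.

Step 4 — take square root: d = √(0.7647) ≈ 0.8745.

d(x, mu) = √(0.7647) ≈ 0.8745


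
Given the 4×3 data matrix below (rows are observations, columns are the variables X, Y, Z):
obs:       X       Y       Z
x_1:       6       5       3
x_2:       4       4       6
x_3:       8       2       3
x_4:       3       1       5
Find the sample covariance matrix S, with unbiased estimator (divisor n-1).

Step 1 — column means:
  mean(X) = (6 + 4 + 8 + 3) / 4 = 21/4 = 5.25
  mean(Y) = (5 + 4 + 2 + 1) / 4 = 12/4 = 3
  mean(Z) = (3 + 6 + 3 + 5) / 4 = 17/4 = 4.25

Step 2 — sample covariance S[i,j] = (1/(n-1)) · Σ_k (x_{k,i} - mean_i) · (x_{k,j} - mean_j), with n-1 = 3.
  S[X,X] = ((0.75)·(0.75) + (-1.25)·(-1.25) + (2.75)·(2.75) + (-2.25)·(-2.25)) / 3 = 14.75/3 = 4.9167
  S[X,Y] = ((0.75)·(2) + (-1.25)·(1) + (2.75)·(-1) + (-2.25)·(-2)) / 3 = 2/3 = 0.6667
  S[X,Z] = ((0.75)·(-1.25) + (-1.25)·(1.75) + (2.75)·(-1.25) + (-2.25)·(0.75)) / 3 = -8.25/3 = -2.75
  S[Y,Y] = ((2)·(2) + (1)·(1) + (-1)·(-1) + (-2)·(-2)) / 3 = 10/3 = 3.3333
  S[Y,Z] = ((2)·(-1.25) + (1)·(1.75) + (-1)·(-1.25) + (-2)·(0.75)) / 3 = -1/3 = -0.3333
  S[Z,Z] = ((-1.25)·(-1.25) + (1.75)·(1.75) + (-1.25)·(-1.25) + (0.75)·(0.75)) / 3 = 6.75/3 = 2.25

S is symmetric (S[j,i] = S[i,j]). Assembling:

S = [[4.9167, 0.6667, -2.75],
 [0.6667, 3.3333, -0.3333],
 [-2.75, -0.3333, 2.25]]


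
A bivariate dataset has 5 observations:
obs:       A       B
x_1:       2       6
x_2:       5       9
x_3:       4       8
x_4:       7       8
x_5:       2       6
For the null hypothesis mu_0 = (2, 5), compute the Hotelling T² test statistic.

Step 1 — sample mean vector:
  mean(A) = (2 + 5 + 4 + 7 + 2) / 5 = 20/5 = 4
  mean(B) = (6 + 9 + 8 + 8 + 6) / 5 = 37/5 = 7.4
  x̄ = (4, 7.4),  deviation x̄ - mu_0 = (4, 7.4) - (2, 5) = (2, 2.4).

Step 2 — sample covariance matrix, S[i,j] = (1/(n-1)) · Σ_k (x_{k,i} - mean_i) · (x_{k,j} - mean_j), divisor n-1 = 4:
  S[A,A] = ((-2)·(-2) + (1)·(1) + (0)·(0) + (3)·(3) + (-2)·(-2)) / 4 = 18/4 = 4.5
  S[A,B] = ((-2)·(-1.4) + (1)·(1.6) + (0)·(0.6) + (3)·(0.6) + (-2)·(-1.4)) / 4 = 9/4 = 2.25
  S[B,B] = ((-1.4)·(-1.4) + (1.6)·(1.6) + (0.6)·(0.6) + (0.6)·(0.6) + (-1.4)·(-1.4)) / 4 = 7.2/4 = 1.8
  S = [[4.5, 2.25],
 [2.25, 1.8]].

Step 3 — invert S. det(S) = 4.5·1.8 - (2.25)² = 3.0375.
  S^{-1} = (1/det) · [[d, -b], [-b, a]] = [[0.5926, -0.7407],
 [-0.7407, 1.4815]].

Step 4 — quadratic form (x̄ - mu_0)^T · S^{-1} · (x̄ - mu_0):
  S^{-1} · (x̄ - mu_0) = (-0.5926, 2.0741),
  (x̄ - mu_0)^T · [...] = (2)·(-0.5926) + (2.4)·(2.0741) = 3.7926.

Step 5 — scale by n: T² = 5 · 3.7926 = 18.963.

T² ≈ 18.963


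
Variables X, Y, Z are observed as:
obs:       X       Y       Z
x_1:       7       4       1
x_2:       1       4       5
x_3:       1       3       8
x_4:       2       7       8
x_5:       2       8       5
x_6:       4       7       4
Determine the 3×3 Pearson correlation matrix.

Step 1 — column means:
  mean(X) = (7 + 1 + 1 + 2 + 2 + 4) / 6 = 17/6 = 2.8333
  mean(Y) = (4 + 4 + 3 + 7 + 8 + 7) / 6 = 33/6 = 5.5
  mean(Z) = (1 + 5 + 8 + 8 + 5 + 4) / 6 = 31/6 = 5.1667

Step 2 — sample variances and covariances s[i,j] = (1/(n-1)) · Σ_k (x_{k,i} - mean_i) · (x_{k,j} - mean_j), with n-1 = 5:
  s[X,X] = ((4.1667)·(4.1667) + (-1.8333)·(-1.8333) + (-1.8333)·(-1.8333) + (-0.8333)·(-0.8333) + (-0.8333)·(-0.8333) + (1.1667)·(1.1667)) / 5 = 26.8333/5 = 5.3667
  s[X,Y] = ((4.1667)·(-1.5) + (-1.8333)·(-1.5) + (-1.8333)·(-2.5) + (-0.8333)·(1.5) + (-0.8333)·(2.5) + (1.1667)·(1.5)) / 5 = -0.5/5 = -0.1
  s[X,Z] = ((4.1667)·(-4.1667) + (-1.8333)·(-0.1667) + (-1.8333)·(2.8333) + (-0.8333)·(2.8333) + (-0.8333)·(-0.1667) + (1.1667)·(-1.1667)) / 5 = -25.8333/5 = -5.1667
  s[Y,Y] = ((-1.5)·(-1.5) + (-1.5)·(-1.5) + (-2.5)·(-2.5) + (1.5)·(1.5) + (2.5)·(2.5) + (1.5)·(1.5)) / 5 = 21.5/5 = 4.3
  s[Y,Z] = ((-1.5)·(-4.1667) + (-1.5)·(-0.1667) + (-2.5)·(2.8333) + (1.5)·(2.8333) + (2.5)·(-0.1667) + (1.5)·(-1.1667)) / 5 = 1.5/5 = 0.3
  s[Z,Z] = ((-4.1667)·(-4.1667) + (-0.1667)·(-0.1667) + (2.8333)·(2.8333) + (2.8333)·(2.8333) + (-0.1667)·(-0.1667) + (-1.1667)·(-1.1667)) / 5 = 34.8333/5 = 6.9667
  Sample standard deviations s_i = √(s[i,i]):
  s(X) = √(5.3667) = 2.3166
  s(Y) = √(4.3) = 2.0736
  s(Z) = √(6.9667) = 2.6394

Step 3 — r_{ij} = s_{ij} / (s_i · s_j):
  r[X,X] = 1 (diagonal).
  r[X,Y] = -0.1 / (2.3166 · 2.0736) = -0.1 / 4.8038 = -0.0208
  r[X,Z] = -5.1667 / (2.3166 · 2.6394) = -5.1667 / 6.1146 = -0.845
  r[Y,Y] = 1 (diagonal).
  r[Y,Z] = 0.3 / (2.0736 · 2.6394) = 0.3 / 5.4733 = 0.0548
  r[Z,Z] = 1 (diagonal).

R is symmetric with unit diagonal. Assembling:

R = [[1, -0.0208, -0.845],
 [-0.0208, 1, 0.0548],
 [-0.845, 0.0548, 1]]


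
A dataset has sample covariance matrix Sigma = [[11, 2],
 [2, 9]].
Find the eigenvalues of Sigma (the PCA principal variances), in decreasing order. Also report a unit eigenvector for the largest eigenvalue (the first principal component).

Step 1 — characteristic polynomial of 2×2 Sigma:
  det(Sigma - λI) = λ² - trace · λ + det = 0.
  trace = 11 + 9 = 20, det = 11·9 - (2)² = 95.
Step 2 — discriminant:
  Δ = trace² - 4·det = 400 - 380 = 20.
Step 3 — eigenvalues:
  λ = (trace ± √Δ)/2 = (20 ± 4.4721)/2,
  λ_1 = 12.2361,  λ_2 = 7.7639.

Step 4 — unit eigenvector for λ_1: solve (Sigma - λ_1 I)v = 0. First row:
  (11 - 12.2361)·v_x + (2)·v_y = 0, i.e. (-1.2361)·v_x + (2)·v_y = 0,
  so v ∝ (b, λ_1 - a) = (2, 1.2361) = u.
  ||u|| = √((2)² + (1.2361)²) = √(5.5279) ≈ 2.3511,
  v_1 = u/||u|| ≈ (0.8507, 0.5257) (||v_1|| = 1).

λ_1 = 12.2361,  λ_2 = 7.7639;  v_1 ≈ (0.8507, 0.5257)


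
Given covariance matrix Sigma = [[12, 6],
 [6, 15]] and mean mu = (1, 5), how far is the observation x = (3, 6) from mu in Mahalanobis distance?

Step 1 — centre the observation: (x - mu) = (2, 1).

Step 2 — invert Sigma. det(Sigma) = 12·15 - (6)² = 144.
  Sigma^{-1} = (1/det) · [[d, -b], [-b, a]] = [[0.1042, -0.0417],
 [-0.0417, 0.0833]].

Step 3 — form the quadratic (x - mu)^T · Sigma^{-1} · (x - mu):
  Sigma^{-1} · (x - mu) = (0.1667, 0).
  (x - mu)^T · [Sigma^{-1} · (x - mu)] = (2)·(0.1667) + (1)·(0) = 0.3333.

Step 4 — take square root: d = √(0.3333) ≈ 0.5774.

d(x, mu) = √(0.3333) ≈ 0.5774


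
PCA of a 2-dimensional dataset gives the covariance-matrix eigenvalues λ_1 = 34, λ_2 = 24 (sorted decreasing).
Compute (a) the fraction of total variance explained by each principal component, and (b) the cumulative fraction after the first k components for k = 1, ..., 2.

Step 1 — total variance = trace(Sigma) = Σ λ_i = 34 + 24 = 58.

Step 2 — fraction explained by component i = λ_i / Σ λ:
  PC1: 34/58 = 0.5862
  PC2: 24/58 = 0.4138

Step 3 — cumulative fraction after k components = (λ_1 + ... + λ_k) / Σ λ:
  k = 1: 34/58 = 0.5862
  k = 2: (34 + 24)/58 = 58/58 = 1

Summary (fraction, with percent):

explained: PC1 0.5862 (58.62%), PC2 0.4138 (41.38%);  cumulative: 0.5862, 1


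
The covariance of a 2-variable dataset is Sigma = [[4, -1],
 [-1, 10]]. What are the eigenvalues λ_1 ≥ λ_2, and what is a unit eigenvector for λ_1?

Step 1 — characteristic polynomial of 2×2 Sigma:
  det(Sigma - λI) = λ² - trace · λ + det = 0.
  trace = 4 + 10 = 14, det = 4·10 - (-1)² = 39.
Step 2 — discriminant:
  Δ = trace² - 4·det = 196 - 156 = 40.
Step 3 — eigenvalues:
  λ = (trace ± √Δ)/2 = (14 ± 6.3246)/2,
  λ_1 = 10.1623,  λ_2 = 3.8377.

Step 4 — unit eigenvector for λ_1: solve (Sigma - λ_1 I)v = 0. First row:
  (4 - 10.1623)·v_x + (-1)·v_y = 0, i.e. (-6.1623)·v_x + (-1)·v_y = 0,
  so v ∝ (b, λ_1 - a) = (-1, 6.1623); multiply by -1 so the first entry is positive: u = (1, -6.1623).
  ||u|| = √((1)² + (-6.1623)²) = √(38.9737) ≈ 6.2429,
  v_1 = u/||u|| ≈ (0.1602, -0.9871) (||v_1|| = 1).

λ_1 = 10.1623,  λ_2 = 3.8377;  v_1 ≈ (0.1602, -0.9871)


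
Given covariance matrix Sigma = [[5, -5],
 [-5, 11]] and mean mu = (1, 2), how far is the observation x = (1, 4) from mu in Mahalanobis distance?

Step 1 — centre the observation: (x - mu) = (0, 2).

Step 2 — invert Sigma. det(Sigma) = 5·11 - (-5)² = 30.
  Sigma^{-1} = (1/det) · [[d, -b], [-b, a]] = [[0.3667, 0.1667],
 [0.1667, 0.1667]].

Step 3 — form the quadratic (x - mu)^T · Sigma^{-1} · (x - mu):
  Sigma^{-1} · (x - mu) = (0.3333, 0.3333).
  (x - mu)^T · [Sigma^{-1} · (x - mu)] = (0)·(0.3333) + (2)·(0.3333) = 0.6667.

Step 4 — take square root: d = √(0.6667) ≈ 0.8165.

d(x, mu) = √(0.6667) ≈ 0.8165


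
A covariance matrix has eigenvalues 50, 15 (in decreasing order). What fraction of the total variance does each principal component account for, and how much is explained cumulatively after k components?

Step 1 — total variance = trace(Sigma) = Σ λ_i = 50 + 15 = 65.

Step 2 — fraction explained by component i = λ_i / Σ λ:
  PC1: 50/65 = 0.7692
  PC2: 15/65 = 0.2308

Step 3 — cumulative fraction after k components = (λ_1 + ... + λ_k) / Σ λ:
  k = 1: 50/65 = 0.7692
  k = 2: (50 + 15)/65 = 65/65 = 1

Summary (fraction, with percent):

explained: PC1 0.7692 (76.92%), PC2 0.2308 (23.08%);  cumulative: 0.7692, 1


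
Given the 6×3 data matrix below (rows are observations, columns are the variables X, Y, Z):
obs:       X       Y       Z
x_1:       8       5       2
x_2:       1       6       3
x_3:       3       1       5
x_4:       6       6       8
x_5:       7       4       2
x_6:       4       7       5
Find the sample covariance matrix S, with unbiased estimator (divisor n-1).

Step 1 — column means:
  mean(X) = (8 + 1 + 3 + 6 + 7 + 4) / 6 = 29/6 = 4.8333
  mean(Y) = (5 + 6 + 1 + 6 + 4 + 7) / 6 = 29/6 = 4.8333
  mean(Z) = (2 + 3 + 5 + 8 + 2 + 5) / 6 = 25/6 = 4.1667

Step 2 — sample covariance S[i,j] = (1/(n-1)) · Σ_k (x_{k,i} - mean_i) · (x_{k,j} - mean_j), with n-1 = 5.
  S[X,X] = ((3.1667)·(3.1667) + (-3.8333)·(-3.8333) + (-1.8333)·(-1.8333) + (1.1667)·(1.1667) + (2.1667)·(2.1667) + (-0.8333)·(-0.8333)) / 5 = 34.8333/5 = 6.9667
  S[X,Y] = ((3.1667)·(0.1667) + (-3.8333)·(1.1667) + (-1.8333)·(-3.8333) + (1.1667)·(1.1667) + (2.1667)·(-0.8333) + (-0.8333)·(2.1667)) / 5 = 0.8333/5 = 0.1667
  S[X,Z] = ((3.1667)·(-2.1667) + (-3.8333)·(-1.1667) + (-1.8333)·(0.8333) + (1.1667)·(3.8333) + (2.1667)·(-2.1667) + (-0.8333)·(0.8333)) / 5 = -4.8333/5 = -0.9667
  S[Y,Y] = ((0.1667)·(0.1667) + (1.1667)·(1.1667) + (-3.8333)·(-3.8333) + (1.1667)·(1.1667) + (-0.8333)·(-0.8333) + (2.1667)·(2.1667)) / 5 = 22.8333/5 = 4.5667
  S[Y,Z] = ((0.1667)·(-2.1667) + (1.1667)·(-1.1667) + (-3.8333)·(0.8333) + (1.1667)·(3.8333) + (-0.8333)·(-2.1667) + (2.1667)·(0.8333)) / 5 = 3.1667/5 = 0.6333
  S[Z,Z] = ((-2.1667)·(-2.1667) + (-1.1667)·(-1.1667) + (0.8333)·(0.8333) + (3.8333)·(3.8333) + (-2.1667)·(-2.1667) + (0.8333)·(0.8333)) / 5 = 26.8333/5 = 5.3667

S is symmetric (S[j,i] = S[i,j]). Assembling:

S = [[6.9667, 0.1667, -0.9667],
 [0.1667, 4.5667, 0.6333],
 [-0.9667, 0.6333, 5.3667]]


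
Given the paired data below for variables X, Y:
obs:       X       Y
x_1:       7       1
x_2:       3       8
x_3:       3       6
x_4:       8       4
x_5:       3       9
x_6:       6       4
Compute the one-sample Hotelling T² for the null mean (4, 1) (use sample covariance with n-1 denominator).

Step 1 — sample mean vector:
  mean(X) = (7 + 3 + 3 + 8 + 3 + 6) / 6 = 30/6 = 5
  mean(Y) = (1 + 8 + 6 + 4 + 9 + 4) / 6 = 32/6 = 5.3333
  x̄ = (5, 5.3333),  deviation x̄ - mu_0 = (5, 5.3333) - (4, 1) = (1, 4.3333).

Step 2 — sample covariance matrix, S[i,j] = (1/(n-1)) · Σ_k (x_{k,i} - mean_i) · (x_{k,j} - mean_j), divisor n-1 = 5:
  S[X,X] = ((2)·(2) + (-2)·(-2) + (-2)·(-2) + (3)·(3) + (-2)·(-2) + (1)·(1)) / 5 = 26/5 = 5.2
  S[X,Y] = ((2)·(-4.3333) + (-2)·(2.6667) + (-2)·(0.6667) + (3)·(-1.3333) + (-2)·(3.6667) + (1)·(-1.3333)) / 5 = -28/5 = -5.6
  S[Y,Y] = ((-4.3333)·(-4.3333) + (2.6667)·(2.6667) + (0.6667)·(0.6667) + (-1.3333)·(-1.3333) + (3.6667)·(3.6667) + (-1.3333)·(-1.3333)) / 5 = 43.3333/5 = 8.6667
  S = [[5.2, -5.6],
 [-5.6, 8.6667]].

Step 3 — invert S. det(S) = 5.2·8.6667 - (-5.6)² = 13.7067.
  S^{-1} = (1/det) · [[d, -b], [-b, a]] = [[0.6323, 0.4086],
 [0.4086, 0.3794]].

Step 4 — quadratic form (x̄ - mu_0)^T · S^{-1} · (x̄ - mu_0):
  S^{-1} · (x̄ - mu_0) = (2.4027, 2.0525),
  (x̄ - mu_0)^T · [...] = (1)·(2.4027) + (4.3333)·(2.0525) = 11.297.

Step 5 — scale by n: T² = 6 · 11.297 = 67.7821.

T² ≈ 67.7821


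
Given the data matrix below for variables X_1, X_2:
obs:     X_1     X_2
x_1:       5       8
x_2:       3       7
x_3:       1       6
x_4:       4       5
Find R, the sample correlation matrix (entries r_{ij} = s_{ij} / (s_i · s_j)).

Step 1 — column means:
  mean(X_1) = (5 + 3 + 1 + 4) / 4 = 13/4 = 3.25
  mean(X_2) = (8 + 7 + 6 + 5) / 4 = 26/4 = 6.5

Step 2 — sample variances and covariances s[i,j] = (1/(n-1)) · Σ_k (x_{k,i} - mean_i) · (x_{k,j} - mean_j), with n-1 = 3:
  s[X_1,X_1] = ((1.75)·(1.75) + (-0.25)·(-0.25) + (-2.25)·(-2.25) + (0.75)·(0.75)) / 3 = 8.75/3 = 2.9167
  s[X_1,X_2] = ((1.75)·(1.5) + (-0.25)·(0.5) + (-2.25)·(-0.5) + (0.75)·(-1.5)) / 3 = 2.5/3 = 0.8333
  s[X_2,X_2] = ((1.5)·(1.5) + (0.5)·(0.5) + (-0.5)·(-0.5) + (-1.5)·(-1.5)) / 3 = 5/3 = 1.6667
  Sample standard deviations s_i = √(s[i,i]):
  s(X_1) = √(2.9167) = 1.7078
  s(X_2) = √(1.6667) = 1.291

Step 3 — r_{ij} = s_{ij} / (s_i · s_j):
  r[X_1,X_1] = 1 (diagonal).
  r[X_1,X_2] = 0.8333 / (1.7078 · 1.291) = 0.8333 / 2.2048 = 0.378
  r[X_2,X_2] = 1 (diagonal).

R is symmetric with unit diagonal. Assembling:

R = [[1, 0.378],
 [0.378, 1]]


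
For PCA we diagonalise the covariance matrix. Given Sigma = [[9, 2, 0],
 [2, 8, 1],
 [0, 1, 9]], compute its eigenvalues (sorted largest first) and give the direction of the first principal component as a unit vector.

Step 1 — characteristic polynomial p(λ) = det(λI - Sigma) = λ³ - tr·λ² + c_1·λ - det, where tr = trace, c_1 = sum of the principal 2×2 minors, det = det(Sigma):
  tr = 9 + 8 + 9 = 26,
  c_1 = (9·8 - (2)²) + (9·9 - (0)²) + (8·9 - (1)²) = 68 + 81 + 71 = 220,
  det = 9·(8·9 - (1)²) - (2)·((2)·9 - (1)·(0)) + (0)·((2)·(1) - 8·(0)) = 9·(71) - (2)·(18) + (0)·(2) = 603.
  So p(λ) = λ³ - 26λ² + 220λ - 603.
Step 2 — look for an integer root (rational root theorem: any rational root is an integer divisor of 603). Testing λ = 9:
  p(9) = 729 - 2106 + 1980 - 603 = 0  ✓
  Dividing out (λ - 9): p(λ) = (λ - 9)(λ² - 17λ + 67).
Step 3 — remaining eigenvalues from the quadratic λ² - 17λ + 67 = 0:
  Δ = 17² - 4·67 = 289 - 268 = 21,  λ = (17 ± √21)/2 = (17 ± 4.5826)/2 ≈ 10.7913 or 6.2087.
  Sorted: λ_1 = 10.7913,  λ_2 = 9,  λ_3 = 6.2087  (check: sum = 26 = tr ✓).

Step 4 — unit eigenvector for λ_1 ≈ 10.7913: v spans the null space of (Sigma - λ_1 I), whose rows are
  r_1 = (-1.7913, 2, 0),  r_2 = (2, -2.7913, 1),  r_3 = (0, 1, -1.7913).
  v is orthogonal to every row, so take v ∝ r_1 × r_2 = ((2)·(1) - (0)·(-2.7913), (0)·(2) - (-1.7913)·(1), (-1.7913)·(-2.7913) - (2)·(2)) ≈ (2, 1.7913, 1).
  Let u = (2, 1.7913, 1).
  ||u|| = √((2)² + (1.7913)² + (1)²) = √(8.2087) ≈ 2.8651,  v_1 = u/||u|| ≈ (0.6981, 0.6252, 0.349) (||v_1|| = 1).

λ_1 = 10.7913,  λ_2 = 9,  λ_3 = 6.2087;  v_1 ≈ (0.6981, 0.6252, 0.349)


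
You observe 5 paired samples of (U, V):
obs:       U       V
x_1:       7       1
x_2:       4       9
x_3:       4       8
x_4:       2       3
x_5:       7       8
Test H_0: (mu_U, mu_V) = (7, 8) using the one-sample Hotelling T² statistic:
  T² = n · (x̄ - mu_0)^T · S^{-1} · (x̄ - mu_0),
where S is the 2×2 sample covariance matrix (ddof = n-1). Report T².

Step 1 — sample mean vector:
  mean(U) = (7 + 4 + 4 + 2 + 7) / 5 = 24/5 = 4.8
  mean(V) = (1 + 9 + 8 + 3 + 8) / 5 = 29/5 = 5.8
  x̄ = (4.8, 5.8),  deviation x̄ - mu_0 = (4.8, 5.8) - (7, 8) = (-2.2, -2.2).

Step 2 — sample covariance matrix, S[i,j] = (1/(n-1)) · Σ_k (x_{k,i} - mean_i) · (x_{k,j} - mean_j), divisor n-1 = 4:
  S[U,U] = ((2.2)·(2.2) + (-0.8)·(-0.8) + (-0.8)·(-0.8) + (-2.8)·(-2.8) + (2.2)·(2.2)) / 4 = 18.8/4 = 4.7
  S[U,V] = ((2.2)·(-4.8) + (-0.8)·(3.2) + (-0.8)·(2.2) + (-2.8)·(-2.8) + (2.2)·(2.2)) / 4 = -2.2/4 = -0.55
  S[V,V] = ((-4.8)·(-4.8) + (3.2)·(3.2) + (2.2)·(2.2) + (-2.8)·(-2.8) + (2.2)·(2.2)) / 4 = 50.8/4 = 12.7
  S = [[4.7, -0.55],
 [-0.55, 12.7]].

Step 3 — invert S. det(S) = 4.7·12.7 - (-0.55)² = 59.3875.
  S^{-1} = (1/det) · [[d, -b], [-b, a]] = [[0.2138, 0.0093],
 [0.0093, 0.0791]].

Step 4 — quadratic form (x̄ - mu_0)^T · S^{-1} · (x̄ - mu_0):
  S^{-1} · (x̄ - mu_0) = (-0.4908, -0.1945),
  (x̄ - mu_0)^T · [...] = (-2.2)·(-0.4908) + (-2.2)·(-0.1945) = 1.5077.

Step 5 — scale by n: T² = 5 · 1.5077 = 7.5386.

T² ≈ 7.5386


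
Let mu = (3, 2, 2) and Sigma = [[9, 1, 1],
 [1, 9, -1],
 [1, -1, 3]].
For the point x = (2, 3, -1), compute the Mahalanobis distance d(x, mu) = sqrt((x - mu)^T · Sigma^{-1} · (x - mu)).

Step 1 — centre the observation: (x - mu) = (-1, 1, -3).

Step 2 — invert Sigma (cofactor / det for 3×3, or solve directly):
  Sigma^{-1} = [[0.1182, -0.0182, -0.0455],
 [-0.0182, 0.1182, 0.0455],
 [-0.0455, 0.0455, 0.3636]].

Step 3 — form the quadratic (x - mu)^T · Sigma^{-1} · (x - mu):
  Sigma^{-1} · (x - mu) = (0, 0, -1).
  (x - mu)^T · [Sigma^{-1} · (x - mu)] = (-1)·(0) + (1)·(0) + (-3)·(-1) = 3.

Step 4 — take square root: d = √(3) ≈ 1.7321.

d(x, mu) = √(3) ≈ 1.7321


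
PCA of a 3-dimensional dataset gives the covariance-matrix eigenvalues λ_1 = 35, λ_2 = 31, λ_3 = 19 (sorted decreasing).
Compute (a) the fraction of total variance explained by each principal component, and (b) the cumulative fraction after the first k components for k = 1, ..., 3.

Step 1 — total variance = trace(Sigma) = Σ λ_i = 35 + 31 + 19 = 85.

Step 2 — fraction explained by component i = λ_i / Σ λ:
  PC1: 35/85 = 0.4118
  PC2: 31/85 = 0.3647
  PC3: 19/85 = 0.2235

Step 3 — cumulative fraction after k components = (λ_1 + ... + λ_k) / Σ λ:
  k = 1: 35/85 = 0.4118
  k = 2: (35 + 31)/85 = 66/85 = 0.7765
  k = 3: (35 + 31 + 19)/85 = 85/85 = 1

Summary (fraction, with percent):

explained: PC1 0.4118 (41.18%), PC2 0.3647 (36.47%), PC3 0.2235 (22.35%);  cumulative: 0.4118, 0.7765, 1


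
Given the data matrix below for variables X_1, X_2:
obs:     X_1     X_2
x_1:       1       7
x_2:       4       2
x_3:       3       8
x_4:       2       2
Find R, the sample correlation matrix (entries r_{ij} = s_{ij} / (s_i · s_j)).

Step 1 — column means:
  mean(X_1) = (1 + 4 + 3 + 2) / 4 = 10/4 = 2.5
  mean(X_2) = (7 + 2 + 8 + 2) / 4 = 19/4 = 4.75

Step 2 — sample variances and covariances s[i,j] = (1/(n-1)) · Σ_k (x_{k,i} - mean_i) · (x_{k,j} - mean_j), with n-1 = 3:
  s[X_1,X_1] = ((-1.5)·(-1.5) + (1.5)·(1.5) + (0.5)·(0.5) + (-0.5)·(-0.5)) / 3 = 5/3 = 1.6667
  s[X_1,X_2] = ((-1.5)·(2.25) + (1.5)·(-2.75) + (0.5)·(3.25) + (-0.5)·(-2.75)) / 3 = -4.5/3 = -1.5
  s[X_2,X_2] = ((2.25)·(2.25) + (-2.75)·(-2.75) + (3.25)·(3.25) + (-2.75)·(-2.75)) / 3 = 30.75/3 = 10.25
  Sample standard deviations s_i = √(s[i,i]):
  s(X_1) = √(1.6667) = 1.291
  s(X_2) = √(10.25) = 3.2016

Step 3 — r_{ij} = s_{ij} / (s_i · s_j):
  r[X_1,X_1] = 1 (diagonal).
  r[X_1,X_2] = -1.5 / (1.291 · 3.2016) = -1.5 / 4.1332 = -0.3629
  r[X_2,X_2] = 1 (diagonal).

R is symmetric with unit diagonal. Assembling:

R = [[1, -0.3629],
 [-0.3629, 1]]


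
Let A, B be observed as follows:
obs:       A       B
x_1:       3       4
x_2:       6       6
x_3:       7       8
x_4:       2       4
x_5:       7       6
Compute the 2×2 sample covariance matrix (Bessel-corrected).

Step 1 — column means:
  mean(A) = (3 + 6 + 7 + 2 + 7) / 5 = 25/5 = 5
  mean(B) = (4 + 6 + 8 + 4 + 6) / 5 = 28/5 = 5.6

Step 2 — sample covariance S[i,j] = (1/(n-1)) · Σ_k (x_{k,i} - mean_i) · (x_{k,j} - mean_j), with n-1 = 4.
  S[A,A] = ((-2)·(-2) + (1)·(1) + (2)·(2) + (-3)·(-3) + (2)·(2)) / 4 = 22/4 = 5.5
  S[A,B] = ((-2)·(-1.6) + (1)·(0.4) + (2)·(2.4) + (-3)·(-1.6) + (2)·(0.4)) / 4 = 14/4 = 3.5
  S[B,B] = ((-1.6)·(-1.6) + (0.4)·(0.4) + (2.4)·(2.4) + (-1.6)·(-1.6) + (0.4)·(0.4)) / 4 = 11.2/4 = 2.8

S is symmetric (S[j,i] = S[i,j]). Assembling:

S = [[5.5, 3.5],
 [3.5, 2.8]]
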